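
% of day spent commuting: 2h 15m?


9.4%

Time: 135 minutes
Day: 1440 minutes
Percentage = (135/1440) × 100 ≈ 9.4%


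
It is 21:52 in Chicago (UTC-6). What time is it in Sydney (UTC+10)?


13:52 (next day)

Time difference = UTC+10 - UTC-6 = +16 hours
New hour = (21 + 16) mod 24
= 37 mod 24 = 13
Minutes unchanged → 13:52; 37 ≥ 24 → next day


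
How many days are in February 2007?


Month: February (month 2)
February: 28 or 29 (leap year)
2007 leap year? No

28 days


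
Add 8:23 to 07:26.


15:49

Start: 446 minutes from midnight
Add: 503 minutes
Total: 949 minutes
Hours: 949 ÷ 60 = 15 remainder 49


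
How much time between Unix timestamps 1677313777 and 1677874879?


561102 seconds (155.9 hours / 6.49 days)

Difference = 1677874879 - 1677313777 = 561102 seconds
In hours: 561102 / 3600 ≈ 155.9
In days: 561102 / 86400 ≈ 6.49


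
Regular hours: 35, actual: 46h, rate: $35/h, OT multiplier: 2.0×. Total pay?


Regular: 35h × $35 = $1225.00
Overtime: 46 - 35 = 11h
OT pay: 11h × $35 × 2.0 = $770.00
Total = $1225.00 + $770.00 = $1995.00

$1995.00


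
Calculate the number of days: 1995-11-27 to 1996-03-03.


97 days

From November 27, 1995 to March 3, 1996
Rest of November 1995: 30 - 27 = 3
Full months: December 31, January 31, February 1996 29
Days into March 1996: 3
Total = 3 + 31 + 31 + 29 + 3 = 97 days


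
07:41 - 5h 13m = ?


Start: 461 minutes from midnight
Subtract: 313 minutes
Remaining: 461 - 313 = 148
Hours: 2, Minutes: 28

02:28


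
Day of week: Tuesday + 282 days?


Start: Tuesday (index 1)
(1 + 282) mod 7
= 283 mod 7
= 3
Index 3 → Thursday

Thursday


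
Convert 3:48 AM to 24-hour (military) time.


Input: 3:48 AM
AM hour stays: 3

03:48


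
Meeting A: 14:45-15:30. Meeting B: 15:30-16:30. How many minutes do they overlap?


Meeting A: 885-930 (in minutes from midnight)
Meeting B: 930-990
Overlap start = max(885, 930) = 930
Overlap end = min(930, 990) = 930
Overlap = max(0, 930 - 930) = 0 min

0 minutes


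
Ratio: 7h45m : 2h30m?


31:10 (3.10)

Duration 1: 465 minutes
Duration 2: 150 minutes
Ratio = 465:150
GCD = 15
Simplified = 31:10
As a decimal: 31/10 = 3.10


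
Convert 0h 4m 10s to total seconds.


250 seconds

Hours: 0 × 3600 = 0
Minutes: 4 × 60 = 240
Seconds: 10
Total = 0 + 240 + 10 = 250


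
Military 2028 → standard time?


8:28 PM

Hour: 20
20 - 12 = 8 → PM


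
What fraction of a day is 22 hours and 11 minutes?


0.9243 (92.43%)

Total minutes: 22×60 + 11 = 1331
Day = 24×60 = 1440 minutes
Fraction = 1331/1440 ≈ 0.9243
As a percentage: 1331/1440 × 100 ≈ 92.43%


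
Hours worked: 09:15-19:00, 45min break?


9h 0m (540 minutes)

Total time = (19×60+0) - (9×60+15)
= 1140 - 555 = 585 min
Minus break: 585 - 45 = 540 min
= 9h 0m


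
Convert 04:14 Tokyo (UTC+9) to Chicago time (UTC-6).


Time difference = UTC-6 - UTC+9 = -15 hours
New hour = (4 -15) mod 24
= -11 mod 24 = 13
Minutes unchanged → 13:14; -11 < 0 → previous day

13:14 (previous day)


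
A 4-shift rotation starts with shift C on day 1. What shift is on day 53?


Shift C

Shifts: A, B, C, D
Start: C (index 2)
Day 53: (2 + 53 - 1) mod 4
= 54 mod 4
= 2
Index 2 → shift C


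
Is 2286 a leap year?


No

Rules: divisible by 4 AND (not by 100 OR by 400)
2286 ÷ 4 = 571 remainder 2 → not divisible by 4
Not divisible by 4 → not a leap year


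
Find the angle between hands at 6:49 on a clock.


Hour hand = 6×30 + 49×0.5 = 204.5°
Minute hand = 49×6 = 294°
Difference = |204.5 - 294| = 89.5°

89.5°


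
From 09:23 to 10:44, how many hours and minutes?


End time in minutes: 10×60 + 44 = 644
Start time in minutes: 9×60 + 23 = 563
Difference = 644 - 563 = 81 minutes
= 1 hours 21 minutes

1h 21m


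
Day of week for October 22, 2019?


Zeller's congruence:
q=22, m=10, k=19, j=20
h = (22 + ⌊13×11/5⌋ + 19 + ⌊19/4⌋ + ⌊20/4⌋ - 2×20) mod 7
= (22 + 28 + 19 + 4 + 5 - 40) mod 7
= 38 mod 7 = 3
h=3 → Tuesday

Tuesday


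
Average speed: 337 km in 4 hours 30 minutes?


74.9 km/h

Distance: 337 km
Time: 4h 30m = 270 min = 270/60 = 9/2 hours
Speed = 337 ÷ (9/2) = 337 × 2 / 9 = 674/9 ≈ 74.9 km/h


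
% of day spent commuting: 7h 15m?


Time: 435 minutes
Day: 1440 minutes
Percentage = (435/1440) × 100 ≈ 30.2%

30.2%


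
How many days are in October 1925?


Month: October (month 10)
October has 31 days

31 days


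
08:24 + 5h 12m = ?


Start: 504 minutes from midnight
Add: 312 minutes
Total: 816 minutes
Hours: 816 ÷ 60 = 13 remainder 36

13:36


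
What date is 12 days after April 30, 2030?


May 12, 2030

Start: April 30, 2030
Add 12 days
April 30 → May 1: 30 - 30 + 1 = 1 days (12 - 1 = 11 left)
May 1 + 11 = May 12, 2030


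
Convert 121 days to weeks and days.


Weeks: 121 ÷ 7 = 17 remainder 2

17 weeks 2 days


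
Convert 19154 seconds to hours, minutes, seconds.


Hours: 19154 ÷ 3600 = 5 remainder 1154
Minutes: 1154 ÷ 60 = 19 remainder 14
Seconds: 14

5h 19m 14s


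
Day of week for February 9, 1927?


Wednesday

Zeller's congruence:
q=9, m=14, k=26, j=19
h = (9 + ⌊13×15/5⌋ + 26 + ⌊26/4⌋ + ⌊19/4⌋ - 2×19) mod 7
= (9 + 39 + 26 + 6 + 4 - 38) mod 7
= 46 mod 7 = 4
h=4 → Wednesday


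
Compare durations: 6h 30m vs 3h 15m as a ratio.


Duration 1: 390 minutes
Duration 2: 195 minutes
Ratio = 390:195
GCD = 195
Simplified = 2:1
As a decimal: 2/1 = 2.00

2:1 (2.00)


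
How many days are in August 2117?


Month: August (month 8)
August has 31 days

31 days


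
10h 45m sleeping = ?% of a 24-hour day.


Time: 645 minutes
Day: 1440 minutes
Percentage = (645/1440) × 100 ≈ 44.8%

44.8%


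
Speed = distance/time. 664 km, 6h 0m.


Distance: 664 km
Time: 6 hours
Speed = 664 / 6 ≈ 110.7 km/h

110.7 km/h


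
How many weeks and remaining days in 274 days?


39 weeks 1 days

Weeks: 274 ÷ 7 = 39 remainder 1


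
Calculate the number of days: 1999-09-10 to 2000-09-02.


358 days

From September 10, 1999 to September 2, 2000
Rest of September 1999: 30 - 10 = 20
Full months: October 31, November 30, December 31, January 31, February 2000 29, March 31, April 30, May 31, June 30, July 31, August 31
Days into September 2000: 2
Total = 20 + 31 + 30 + 31 + 31 + 29 + 31 + 30 + 31 + 30 + 31 + 31 + 2 = 358 days


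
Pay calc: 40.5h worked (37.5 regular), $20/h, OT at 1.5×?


$840.00

Regular: 37.5h × $20 = $750.00
Overtime: 40.5 - 37.5 = 3.0h
OT pay: 3.0h × $20 × 1.5 = $90.00
Total = $750.00 + $90.00 = $840.00


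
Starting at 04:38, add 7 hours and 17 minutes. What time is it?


Start: 278 minutes from midnight
Add: 437 minutes
Total: 715 minutes
Hours: 715 ÷ 60 = 11 remainder 55

11:55


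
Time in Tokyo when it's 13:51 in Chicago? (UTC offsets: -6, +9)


Time difference = UTC+9 - UTC-6 = +15 hours
New hour = (13 + 15) mod 24
= 28 mod 24 = 4
Minutes unchanged → 04:51; 28 ≥ 24 → next day

04:51 (next day)


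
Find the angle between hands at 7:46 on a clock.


Hour hand = 7×30 + 46×0.5 = 233.0°
Minute hand = 46×6 = 276°
Difference = |233.0 - 276| = 43.0°

43.0°


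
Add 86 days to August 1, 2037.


October 26, 2037

Start: August 1, 2037
Add 86 days
August 1 → September 1: 31 - 1 + 1 = 31 days (86 - 31 = 55 left)
September 1 → October 1: 30 - 1 + 1 = 30 days (55 - 30 = 25 left)
October 1 + 25 = October 26, 2037


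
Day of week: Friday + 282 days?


Start: Friday (index 4)
(4 + 282) mod 7
= 286 mod 7
= 6
Index 6 → Sunday

Sunday


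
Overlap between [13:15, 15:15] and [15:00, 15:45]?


Meeting A: 795-915 (in minutes from midnight)
Meeting B: 900-945
Overlap start = max(795, 900) = 900
Overlap end = min(915, 945) = 915
Overlap = max(0, 915 - 900) = 15 min

15 minutes


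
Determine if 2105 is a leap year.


Rules: divisible by 4 AND (not by 100 OR by 400)
2105 ÷ 4 = 526 remainder 1 → not divisible by 4
Not divisible by 4 → not a leap year

No


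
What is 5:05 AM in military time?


Input: 5:05 AM
AM hour stays: 5

05:05


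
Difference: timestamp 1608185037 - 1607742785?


442252 seconds (122.8 hours / 5.12 days)

Difference = 1608185037 - 1607742785 = 442252 seconds
In hours: 442252 / 3600 ≈ 122.8
In days: 442252 / 86400 ≈ 5.12


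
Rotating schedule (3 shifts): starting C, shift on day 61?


Shifts: A, B, C
Start: C (index 2)
Day 61: (2 + 61 - 1) mod 3
= 62 mod 3
= 2
Index 2 → shift C

Shift C


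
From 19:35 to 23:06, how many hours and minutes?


3h 31m

End time in minutes: 23×60 + 6 = 1386
Start time in minutes: 19×60 + 35 = 1175
Difference = 1386 - 1175 = 211 minutes
= 3 hours 31 minutes


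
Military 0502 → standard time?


Hour: 5
5 < 12 → AM

5:02 AM


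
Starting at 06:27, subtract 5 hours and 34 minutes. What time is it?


Start: 387 minutes from midnight
Subtract: 334 minutes
Remaining: 387 - 334 = 53
Hours: 0, Minutes: 53

00:53


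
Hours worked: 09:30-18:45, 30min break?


8h 45m (525 minutes)

Total time = (18×60+45) - (9×60+30)
= 1125 - 570 = 555 min
Minus break: 555 - 30 = 525 min
= 8h 45m


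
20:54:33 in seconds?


Hours: 20 × 3600 = 72000
Minutes: 54 × 60 = 3240
Seconds: 33
Total = 72000 + 3240 + 33 = 75273

75273 seconds


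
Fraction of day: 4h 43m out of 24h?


Total minutes: 4×60 + 43 = 283
Day = 24×60 = 1440 minutes
Fraction = 283/1440 ≈ 0.1965
As a percentage: 283/1440 × 100 ≈ 19.65%

0.1965 (19.65%)


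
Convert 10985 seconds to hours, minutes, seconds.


Hours: 10985 ÷ 3600 = 3 remainder 185
Minutes: 185 ÷ 60 = 3 remainder 5
Seconds: 5

3h 3m 5s


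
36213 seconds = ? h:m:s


10h 3m 33s

Hours: 36213 ÷ 3600 = 10 remainder 213
Minutes: 213 ÷ 60 = 3 remainder 33
Seconds: 33


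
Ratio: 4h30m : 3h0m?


3:2 (1.50)

Duration 1: 270 minutes
Duration 2: 180 minutes
Ratio = 270:180
GCD = 90
Simplified = 3:2
As a decimal: 3/2 = 1.50


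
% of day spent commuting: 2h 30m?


Time: 150 minutes
Day: 1440 minutes
Percentage = (150/1440) × 100 ≈ 10.4%

10.4%


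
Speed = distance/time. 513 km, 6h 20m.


Distance: 513 km
Time: 6h 20m = 380 min = 380/60 = 19/3 hours
Speed = 513 ÷ (19/3) = 513 × 3 / 19 = 1539/19 = 81.0 km/h

81.0 km/h


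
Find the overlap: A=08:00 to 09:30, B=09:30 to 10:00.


Meeting A: 480-570 (in minutes from midnight)
Meeting B: 570-600
Overlap start = max(480, 570) = 570
Overlap end = min(570, 600) = 570
Overlap = max(0, 570 - 570) = 0 min

0 minutes


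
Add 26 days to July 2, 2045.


July 28, 2045

Start: July 2, 2045
Add 26 days
July 2 + 26 = July 28, 2045


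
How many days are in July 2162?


31 days

Month: July (month 7)
July has 31 days


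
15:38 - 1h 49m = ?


Start: 938 minutes from midnight
Subtract: 109 minutes
Remaining: 938 - 109 = 829
Hours: 13, Minutes: 49

13:49


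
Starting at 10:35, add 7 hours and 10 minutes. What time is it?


Start: 635 minutes from midnight
Add: 430 minutes
Total: 1065 minutes
Hours: 1065 ÷ 60 = 17 remainder 45

17:45


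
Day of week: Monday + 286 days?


Start: Monday (index 0)
(0 + 286) mod 7
= 286 mod 7
= 6
Index 6 → Sunday

Sunday


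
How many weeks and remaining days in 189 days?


27 weeks 0 days

Weeks: 189 ÷ 7 = 27 remainder 0


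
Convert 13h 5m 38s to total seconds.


Hours: 13 × 3600 = 46800
Minutes: 5 × 60 = 300
Seconds: 38
Total = 46800 + 300 + 38 = 47138

47138 seconds


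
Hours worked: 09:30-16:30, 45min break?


Total time = (16×60+30) - (9×60+30)
= 990 - 570 = 420 min
Minus break: 420 - 45 = 375 min
= 6h 15m

6h 15m (375 minutes)


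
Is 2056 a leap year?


Rules: divisible by 4 AND (not by 100 OR by 400)
2056 ÷ 4 = 514 exactly → divisible by 4
2056 ÷ 100 = 20 remainder 56 → not divisible by 100
Divisible by 4 but not by 100 → leap year

Yes


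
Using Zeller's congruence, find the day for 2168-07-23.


Zeller's congruence:
q=23, m=7, k=68, j=21
h = (23 + ⌊13×8/5⌋ + 68 + ⌊68/4⌋ + ⌊21/4⌋ - 2×21) mod 7
= (23 + 20 + 68 + 17 + 5 - 42) mod 7
= 91 mod 7 = 0
h=0 → Saturday

Saturday


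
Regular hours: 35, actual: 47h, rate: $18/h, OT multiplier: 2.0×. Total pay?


$1062.00

Regular: 35h × $18 = $630.00
Overtime: 47 - 35 = 12h
OT pay: 12h × $18 × 2.0 = $432.00
Total = $630.00 + $432.00 = $1062.00


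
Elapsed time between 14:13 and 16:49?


End time in minutes: 16×60 + 49 = 1009
Start time in minutes: 14×60 + 13 = 853
Difference = 1009 - 853 = 156 minutes
= 2 hours 36 minutes

2h 36m


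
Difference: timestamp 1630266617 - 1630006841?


259776 seconds (72.2 hours / 3.01 days)

Difference = 1630266617 - 1630006841 = 259776 seconds
In hours: 259776 / 3600 ≈ 72.2
In days: 259776 / 86400 ≈ 3.01


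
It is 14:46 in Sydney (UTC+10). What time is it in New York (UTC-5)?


23:46 (previous day)

Time difference = UTC-5 - UTC+10 = -15 hours
New hour = (14 -15) mod 24
= -1 mod 24 = 23
Minutes unchanged → 23:46; -1 < 0 → previous day


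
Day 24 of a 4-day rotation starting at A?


Shifts: A, B, C, D
Start: A (index 0)
Day 24: (0 + 24 - 1) mod 4
= 23 mod 4
= 3
Index 3 → shift D

Shift D


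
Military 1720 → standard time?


Hour: 17
17 - 12 = 5 → PM

5:20 PM


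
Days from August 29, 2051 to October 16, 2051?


From August 29, 2051 to October 16, 2051
Rest of August 2051: 31 - 29 = 2
Full months: September 30
Days into October 2051: 16
Total = 2 + 30 + 16 = 48 days

48 days


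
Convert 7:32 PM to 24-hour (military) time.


Input: 7:32 PM
PM: 7 + 12 = 19

19:32


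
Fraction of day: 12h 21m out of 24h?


0.5146 (51.46%)

Total minutes: 12×60 + 21 = 741
Day = 24×60 = 1440 minutes
Fraction = 741/1440 ≈ 0.5146
As a percentage: 741/1440 × 100 ≈ 51.46%


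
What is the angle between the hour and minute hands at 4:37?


83.5°

Hour hand = 4×30 + 37×0.5 = 138.5°
Minute hand = 37×6 = 222°
Difference = |138.5 - 222| = 83.5°


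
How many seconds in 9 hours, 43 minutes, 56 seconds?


35036 seconds

Hours: 9 × 3600 = 32400
Minutes: 43 × 60 = 2580
Seconds: 56
Total = 32400 + 2580 + 56 = 35036


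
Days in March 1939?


Month: March (month 3)
March has 31 days

31 days


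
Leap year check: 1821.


Rules: divisible by 4 AND (not by 100 OR by 400)
1821 ÷ 4 = 455 remainder 1 → not divisible by 4
Not divisible by 4 → not a leap year

No


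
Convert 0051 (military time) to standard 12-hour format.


12:51 AM

Hour: 0
0 → 12 AM (midnight)


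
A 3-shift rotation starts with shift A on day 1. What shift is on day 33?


Shift C

Shifts: A, B, C
Start: A (index 0)
Day 33: (0 + 33 - 1) mod 3
= 32 mod 3
= 2
Index 2 → shift C


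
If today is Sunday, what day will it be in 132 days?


Saturday

Start: Sunday (index 6)
(6 + 132) mod 7
= 138 mod 7
= 5
Index 5 → Saturday


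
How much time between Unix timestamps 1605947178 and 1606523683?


576505 seconds (160.1 hours / 6.67 days)

Difference = 1606523683 - 1605947178 = 576505 seconds
In hours: 576505 / 3600 ≈ 160.1
In days: 576505 / 86400 ≈ 6.67


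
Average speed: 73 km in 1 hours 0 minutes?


73.0 km/h

Distance: 73 km
Time: 1 hours
Speed = 73 / 1 = 73.0 km/h


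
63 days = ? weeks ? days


Weeks: 63 ÷ 7 = 9 remainder 0

9 weeks 0 days


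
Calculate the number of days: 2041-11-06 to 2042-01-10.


65 days

From November 6, 2041 to January 10, 2042
Rest of November 2041: 30 - 6 = 24
Full months: December 31
Days into January 2042: 10
Total = 24 + 31 + 10 = 65 days


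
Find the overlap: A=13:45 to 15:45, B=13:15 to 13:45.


Meeting A: 825-945 (in minutes from midnight)
Meeting B: 795-825
Overlap start = max(825, 795) = 825
Overlap end = min(945, 825) = 825
Overlap = max(0, 825 - 825) = 0 min

0 minutes


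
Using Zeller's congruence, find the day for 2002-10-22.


Tuesday

Zeller's congruence:
q=22, m=10, k=2, j=20
h = (22 + ⌊13×11/5⌋ + 2 + ⌊2/4⌋ + ⌊20/4⌋ - 2×20) mod 7
= (22 + 28 + 2 + 0 + 5 - 40) mod 7
= 17 mod 7 = 3
h=3 → Tuesday


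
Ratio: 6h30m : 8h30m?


13:17 (0.76)

Duration 1: 390 minutes
Duration 2: 510 minutes
Ratio = 390:510
GCD = 30
Simplified = 13:17
As a decimal: 13/17 ≈ 0.76


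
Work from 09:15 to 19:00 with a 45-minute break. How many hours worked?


9h 0m (540 minutes)

Total time = (19×60+0) - (9×60+15)
= 1140 - 555 = 585 min
Minus break: 585 - 45 = 540 min
= 9h 0m


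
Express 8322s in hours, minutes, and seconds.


Hours: 8322 ÷ 3600 = 2 remainder 1122
Minutes: 1122 ÷ 60 = 18 remainder 42
Seconds: 42

2h 18m 42s


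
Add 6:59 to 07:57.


14:56

Start: 477 minutes from midnight
Add: 419 minutes
Total: 896 minutes
Hours: 896 ÷ 60 = 14 remainder 56


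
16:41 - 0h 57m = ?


Start: 1001 minutes from midnight
Subtract: 57 minutes
Remaining: 1001 - 57 = 944
Hours: 15, Minutes: 44

15:44


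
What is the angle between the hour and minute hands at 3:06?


57.0°

Hour hand = 3×30 + 6×0.5 = 93.0°
Minute hand = 6×6 = 36°
Difference = |93.0 - 36| = 57.0°


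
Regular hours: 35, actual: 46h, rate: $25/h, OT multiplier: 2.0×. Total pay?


$1425.00

Regular: 35h × $25 = $875.00
Overtime: 46 - 35 = 11h
OT pay: 11h × $25 × 2.0 = $550.00
Total = $875.00 + $550.00 = $1425.00


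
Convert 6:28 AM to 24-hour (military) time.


Input: 6:28 AM
AM hour stays: 6

06:28


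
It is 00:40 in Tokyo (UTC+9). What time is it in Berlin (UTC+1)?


Time difference = UTC+1 - UTC+9 = -8 hours
New hour = (0 -8) mod 24
= -8 mod 24 = 16
Minutes unchanged → 16:40; -8 < 0 → previous day

16:40 (previous day)


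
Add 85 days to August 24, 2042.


November 17, 2042

Start: August 24, 2042
Add 85 days
August 24 → September 1: 31 - 24 + 1 = 8 days (85 - 8 = 77 left)
September 1 → October 1: 30 - 1 + 1 = 30 days (77 - 30 = 47 left)
October 1 → November 1: 31 - 1 + 1 = 31 days (47 - 31 = 16 left)
November 1 + 16 = November 17, 2042


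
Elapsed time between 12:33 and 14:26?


1h 53m

End time in minutes: 14×60 + 26 = 866
Start time in minutes: 12×60 + 33 = 753
Difference = 866 - 753 = 113 minutes
= 1 hours 53 minutes


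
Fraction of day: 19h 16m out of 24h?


0.8028 (80.28%)

Total minutes: 19×60 + 16 = 1156
Day = 24×60 = 1440 minutes
Fraction = 1156/1440 ≈ 0.8028
As a percentage: 1156/1440 × 100 ≈ 80.28%


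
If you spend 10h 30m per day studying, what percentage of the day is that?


Time: 630 minutes
Day: 1440 minutes
Percentage = (630/1440) × 100 ≈ 43.8%

43.8%


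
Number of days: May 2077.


31 days

Month: May (month 5)
May has 31 days


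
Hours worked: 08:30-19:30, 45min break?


Total time = (19×60+30) - (8×60+30)
= 1170 - 510 = 660 min
Minus break: 660 - 45 = 615 min
= 10h 15m

10h 15m (615 minutes)


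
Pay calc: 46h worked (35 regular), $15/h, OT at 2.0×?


$855.00

Regular: 35h × $15 = $525.00
Overtime: 46 - 35 = 11h
OT pay: 11h × $15 × 2.0 = $330.00
Total = $525.00 + $330.00 = $855.00


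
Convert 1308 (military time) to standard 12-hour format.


Hour: 13
13 - 12 = 1 → PM

1:08 PM


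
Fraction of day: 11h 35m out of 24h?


0.4826 (48.26%)

Total minutes: 11×60 + 35 = 695
Day = 24×60 = 1440 minutes
Fraction = 695/1440 ≈ 0.4826
As a percentage: 695/1440 × 100 ≈ 48.26%


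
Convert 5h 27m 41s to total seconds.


19661 seconds

Hours: 5 × 3600 = 18000
Minutes: 27 × 60 = 1620
Seconds: 41
Total = 18000 + 1620 + 41 = 19661


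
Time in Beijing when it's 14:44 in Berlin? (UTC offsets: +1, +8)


Time difference = UTC+8 - UTC+1 = +7 hours
New hour = (14 + 7) mod 24
= 21 mod 24 = 21
Minutes unchanged → 21:44

21:44


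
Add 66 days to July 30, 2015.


Start: July 30, 2015
Add 66 days
July 30 → August 1: 31 - 30 + 1 = 2 days (66 - 2 = 64 left)
August 1 → September 1: 31 - 1 + 1 = 31 days (64 - 31 = 33 left)
September 1 → October 1: 30 - 1 + 1 = 30 days (33 - 30 = 3 left)
October 1 + 3 = October 4, 2015

October 4, 2015


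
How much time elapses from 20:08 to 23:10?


End time in minutes: 23×60 + 10 = 1390
Start time in minutes: 20×60 + 8 = 1208
Difference = 1390 - 1208 = 182 minutes
= 3 hours 2 minutes

3h 2m


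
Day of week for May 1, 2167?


Zeller's congruence:
q=1, m=5, k=67, j=21
h = (1 + ⌊13×6/5⌋ + 67 + ⌊67/4⌋ + ⌊21/4⌋ - 2×21) mod 7
= (1 + 15 + 67 + 16 + 5 - 42) mod 7
= 62 mod 7 = 6
h=6 → Friday

Friday


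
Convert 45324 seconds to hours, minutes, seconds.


12h 35m 24s

Hours: 45324 ÷ 3600 = 12 remainder 2124
Minutes: 2124 ÷ 60 = 35 remainder 24
Seconds: 24


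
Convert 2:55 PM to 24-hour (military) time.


Input: 2:55 PM
PM: 2 + 12 = 14

14:55


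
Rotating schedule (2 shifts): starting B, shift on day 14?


Shifts: A, B
Start: B (index 1)
Day 14: (1 + 14 - 1) mod 2
= 14 mod 2
= 0
Index 0 → shift A

Shift A


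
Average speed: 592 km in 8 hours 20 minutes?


Distance: 592 km
Time: 8h 20m = 500 min = 500/60 = 25/3 hours
Speed = 592 ÷ (25/3) = 592 × 3 / 25 = 1776/25 ≈ 71.0 km/h

71.0 km/h


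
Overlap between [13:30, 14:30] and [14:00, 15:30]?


30 minutes

Meeting A: 810-870 (in minutes from midnight)
Meeting B: 840-930
Overlap start = max(810, 840) = 840
Overlap end = min(870, 930) = 870
Overlap = max(0, 870 - 840) = 30 min


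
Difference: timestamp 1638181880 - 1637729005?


452875 seconds (125.8 hours / 5.24 days)

Difference = 1638181880 - 1637729005 = 452875 seconds
In hours: 452875 / 3600 ≈ 125.8
In days: 452875 / 86400 ≈ 5.24


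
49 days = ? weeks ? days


7 weeks 0 days

Weeks: 49 ÷ 7 = 7 remainder 0


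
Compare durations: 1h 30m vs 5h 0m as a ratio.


Duration 1: 90 minutes
Duration 2: 300 minutes
Ratio = 90:300
GCD = 30
Simplified = 3:10
As a decimal: 3/10 = 0.30

3:10 (0.30)


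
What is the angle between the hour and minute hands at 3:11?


Hour hand = 3×30 + 11×0.5 = 95.5°
Minute hand = 11×6 = 66°
Difference = |95.5 - 66| = 29.5°

29.5°


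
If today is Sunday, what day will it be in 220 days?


Wednesday

Start: Sunday (index 6)
(6 + 220) mod 7
= 226 mod 7
= 2
Index 2 → Wednesday


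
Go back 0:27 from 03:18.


02:51

Start: 198 minutes from midnight
Subtract: 27 minutes
Remaining: 198 - 27 = 171
Hours: 2, Minutes: 51


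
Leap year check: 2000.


Yes

Rules: divisible by 4 AND (not by 100 OR by 400)
2000 ÷ 4 = 500 exactly → divisible by 4
2000 ÷ 100 = 20 exactly → divisible by 100
2000 ÷ 400 = 5 exactly → divisible by 400
Divisible by 400 → leap year


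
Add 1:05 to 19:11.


Start: 1151 minutes from midnight
Add: 65 minutes
Total: 1216 minutes
Hours: 1216 ÷ 60 = 20 remainder 16

20:16


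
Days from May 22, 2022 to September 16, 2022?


From May 22, 2022 to September 16, 2022
Rest of May 2022: 31 - 22 = 9
Full months: June 30, July 31, August 31
Days into September 2022: 16
Total = 9 + 30 + 31 + 31 + 16 = 117 days

117 days


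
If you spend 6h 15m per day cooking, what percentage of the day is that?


Time: 375 minutes
Day: 1440 minutes
Percentage = (375/1440) × 100 ≈ 26.0%

26.0%


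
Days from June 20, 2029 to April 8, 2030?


292 days

From June 20, 2029 to April 8, 2030
Rest of June 2029: 30 - 20 = 10
Full months: July 31, August 31, September 30, October 31, November 30, December 31, January 31, February 2030 28, March 31
Days into April 2030: 8
Total = 10 + 31 + 31 + 30 + 31 + 30 + 31 + 31 + 28 + 31 + 8 = 292 days


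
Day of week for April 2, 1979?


Monday

Zeller's congruence:
q=2, m=4, k=79, j=19
h = (2 + ⌊13×5/5⌋ + 79 + ⌊79/4⌋ + ⌊19/4⌋ - 2×19) mod 7
= (2 + 13 + 79 + 19 + 4 - 38) mod 7
= 79 mod 7 = 2
h=2 → Monday


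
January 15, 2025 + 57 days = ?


March 13, 2025

Start: January 15, 2025
Add 57 days
January 15 → February 1: 31 - 15 + 1 = 17 days (57 - 17 = 40 left)
February 1 → March 1: 28 - 1 + 1 = 28 days (40 - 28 = 12 left)
March 1 + 12 = March 13, 2025


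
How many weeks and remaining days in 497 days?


71 weeks 0 days

Weeks: 497 ÷ 7 = 71 remainder 0


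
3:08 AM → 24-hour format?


03:08

Input: 3:08 AM
AM hour stays: 3


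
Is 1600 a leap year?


Rules: divisible by 4 AND (not by 100 OR by 400)
1600 ÷ 4 = 400 exactly → divisible by 4
1600 ÷ 100 = 16 exactly → divisible by 100
1600 ÷ 400 = 4 exactly → divisible by 400
Divisible by 400 → leap year

Yes


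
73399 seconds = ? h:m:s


Hours: 73399 ÷ 3600 = 20 remainder 1399
Minutes: 1399 ÷ 60 = 23 remainder 19
Seconds: 19

20h 23m 19s


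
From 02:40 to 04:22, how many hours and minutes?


End time in minutes: 4×60 + 22 = 262
Start time in minutes: 2×60 + 40 = 160
Difference = 262 - 160 = 102 minutes
= 1 hours 42 minutes

1h 42m


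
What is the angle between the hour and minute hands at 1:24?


Hour hand = 1×30 + 24×0.5 = 42.0°
Minute hand = 24×6 = 144°
Difference = |42.0 - 144| = 102.0°

102.0°


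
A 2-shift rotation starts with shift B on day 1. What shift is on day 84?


Shift A

Shifts: A, B
Start: B (index 1)
Day 84: (1 + 84 - 1) mod 2
= 84 mod 2
= 0
Index 0 → shift A


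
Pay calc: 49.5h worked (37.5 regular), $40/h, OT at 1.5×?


$2220.00

Regular: 37.5h × $40 = $1500.00
Overtime: 49.5 - 37.5 = 12.0h
OT pay: 12.0h × $40 × 1.5 = $720.00
Total = $1500.00 + $720.00 = $2220.00


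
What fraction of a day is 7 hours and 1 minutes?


Total minutes: 7×60 + 1 = 421
Day = 24×60 = 1440 minutes
Fraction = 421/1440 ≈ 0.2924
As a percentage: 421/1440 × 100 ≈ 29.24%

0.2924 (29.24%)


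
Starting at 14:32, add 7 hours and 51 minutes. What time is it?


Start: 872 minutes from midnight
Add: 471 minutes
Total: 1343 minutes
Hours: 1343 ÷ 60 = 22 remainder 23

22:23


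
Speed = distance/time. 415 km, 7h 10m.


57.9 km/h

Distance: 415 km
Time: 7h 10m = 430 min = 430/60 = 43/6 hours
Speed = 415 ÷ (43/6) = 415 × 6 / 43 = 2490/43 ≈ 57.9 km/h


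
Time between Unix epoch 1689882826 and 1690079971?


197145 seconds (54.8 hours / 2.28 days)

Difference = 1690079971 - 1689882826 = 197145 seconds
In hours: 197145 / 3600 ≈ 54.8
In days: 197145 / 86400 ≈ 2.28


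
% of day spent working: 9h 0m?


37.5%

Time: 540 minutes
Day: 1440 minutes
Percentage = (540/1440) × 100 = 37.5%


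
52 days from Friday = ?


Start: Friday (index 4)
(4 + 52) mod 7
= 56 mod 7
= 0
Index 0 → Monday

Monday


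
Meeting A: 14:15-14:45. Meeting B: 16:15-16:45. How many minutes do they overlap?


Meeting A: 855-885 (in minutes from midnight)
Meeting B: 975-1005
Overlap start = max(855, 975) = 975
Overlap end = min(885, 1005) = 885
Overlap = max(0, 885 - 975) = 0 min

0 minutes


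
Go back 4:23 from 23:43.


19:20

Start: 1423 minutes from midnight
Subtract: 263 minutes
Remaining: 1423 - 263 = 1160
Hours: 19, Minutes: 20


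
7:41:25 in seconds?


Hours: 7 × 3600 = 25200
Minutes: 41 × 60 = 2460
Seconds: 25
Total = 25200 + 2460 + 25 = 27685

27685 seconds


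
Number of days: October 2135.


31 days

Month: October (month 10)
October has 31 days


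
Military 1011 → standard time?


10:11 AM

Hour: 10
10 < 12 → AM


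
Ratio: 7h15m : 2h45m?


Duration 1: 435 minutes
Duration 2: 165 minutes
Ratio = 435:165
GCD = 15
Simplified = 29:11
As a decimal: 29/11 ≈ 2.64

29:11 (2.64)


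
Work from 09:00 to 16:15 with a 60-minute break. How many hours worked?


6h 15m (375 minutes)

Total time = (16×60+15) - (9×60+0)
= 975 - 540 = 435 min
Minus break: 435 - 60 = 375 min
= 6h 15m


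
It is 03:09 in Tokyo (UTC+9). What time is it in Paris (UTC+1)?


19:09 (previous day)

Time difference = UTC+1 - UTC+9 = -8 hours
New hour = (3 -8) mod 24
= -5 mod 24 = 19
Minutes unchanged → 19:09; -5 < 0 → previous day


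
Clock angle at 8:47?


Hour hand = 8×30 + 47×0.5 = 263.5°
Minute hand = 47×6 = 282°
Difference = |263.5 - 282| = 18.5°

18.5°


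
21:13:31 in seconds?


76411 seconds

Hours: 21 × 3600 = 75600
Minutes: 13 × 60 = 780
Seconds: 31
Total = 75600 + 780 + 31 = 76411


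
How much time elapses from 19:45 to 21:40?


1h 55m

End time in minutes: 21×60 + 40 = 1300
Start time in minutes: 19×60 + 45 = 1185
Difference = 1300 - 1185 = 115 minutes
= 1 hours 55 minutes


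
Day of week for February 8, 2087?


Zeller's congruence:
q=8, m=14, k=86, j=20
h = (8 + ⌊13×15/5⌋ + 86 + ⌊86/4⌋ + ⌊20/4⌋ - 2×20) mod 7
= (8 + 39 + 86 + 21 + 5 - 40) mod 7
= 119 mod 7 = 0
h=0 → Saturday

Saturday


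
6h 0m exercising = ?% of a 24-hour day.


Time: 360 minutes
Day: 1440 minutes
Percentage = (360/1440) × 100 = 25.0%

25.0%


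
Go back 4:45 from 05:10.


Start: 310 minutes from midnight
Subtract: 285 minutes
Remaining: 310 - 285 = 25
Hours: 0, Minutes: 25

00:25


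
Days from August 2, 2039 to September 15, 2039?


From August 2, 2039 to September 15, 2039
Rest of August 2039: 31 - 2 = 29
Days into September 2039: 15
Total = 29 + 15 = 44 days

44 days


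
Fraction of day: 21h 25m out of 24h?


0.8924 (89.24%)

Total minutes: 21×60 + 25 = 1285
Day = 24×60 = 1440 minutes
Fraction = 1285/1440 ≈ 0.8924
As a percentage: 1285/1440 × 100 ≈ 89.24%


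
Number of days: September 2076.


30 days

Month: September (month 9)
September has 30 days


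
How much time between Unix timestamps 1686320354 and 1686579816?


259462 seconds (72.1 hours / 3.00 days)

Difference = 1686579816 - 1686320354 = 259462 seconds
In hours: 259462 / 3600 ≈ 72.1
In days: 259462 / 86400 ≈ 3.00


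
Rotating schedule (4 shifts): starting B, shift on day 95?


Shifts: A, B, C, D
Start: B (index 1)
Day 95: (1 + 95 - 1) mod 4
= 95 mod 4
= 3
Index 3 → shift D

Shift D


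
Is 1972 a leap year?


Yes

Rules: divisible by 4 AND (not by 100 OR by 400)
1972 ÷ 4 = 493 exactly → divisible by 4
1972 ÷ 100 = 19 remainder 72 → not divisible by 100
Divisible by 4 but not by 100 → leap year


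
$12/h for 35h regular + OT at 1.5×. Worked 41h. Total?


Regular: 35h × $12 = $420.00
Overtime: 41 - 35 = 6h
OT pay: 6h × $12 × 1.5 = $108.00
Total = $420.00 + $108.00 = $528.00

$528.00


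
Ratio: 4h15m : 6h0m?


17:24 (0.71)

Duration 1: 255 minutes
Duration 2: 360 minutes
Ratio = 255:360
GCD = 15
Simplified = 17:24
As a decimal: 17/24 ≈ 0.71


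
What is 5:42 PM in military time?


Input: 5:42 PM
PM: 5 + 12 = 17

17:42


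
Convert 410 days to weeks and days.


58 weeks 4 days

Weeks: 410 ÷ 7 = 58 remainder 4


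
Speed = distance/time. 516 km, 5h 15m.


Distance: 516 km
Time: 5h 15m = 315 min = 315/60 = 21/4 hours
Speed = 516 ÷ (21/4) = 516 × 4 / 21 = 2064/21 ≈ 98.3 km/h

98.3 km/h


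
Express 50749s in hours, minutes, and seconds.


14h 5m 49s

Hours: 50749 ÷ 3600 = 14 remainder 349
Minutes: 349 ÷ 60 = 5 remainder 49
Seconds: 49


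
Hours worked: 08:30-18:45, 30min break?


9h 45m (585 minutes)

Total time = (18×60+45) - (8×60+30)
= 1125 - 510 = 615 min
Minus break: 615 - 30 = 585 min
= 9h 45m


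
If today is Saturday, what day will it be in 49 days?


Saturday

Start: Saturday (index 5)
(5 + 49) mod 7
= 54 mod 7
= 5
Index 5 → Saturday


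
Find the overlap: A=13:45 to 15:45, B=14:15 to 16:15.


90 minutes

Meeting A: 825-945 (in minutes from midnight)
Meeting B: 855-975
Overlap start = max(825, 855) = 855
Overlap end = min(945, 975) = 945
Overlap = max(0, 945 - 855) = 90 min


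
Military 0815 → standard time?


Hour: 8
8 < 12 → AM

8:15 AM


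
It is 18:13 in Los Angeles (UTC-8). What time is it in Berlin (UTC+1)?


Time difference = UTC+1 - UTC-8 = +9 hours
New hour = (18 + 9) mod 24
= 27 mod 24 = 3
Minutes unchanged → 03:13; 27 ≥ 24 → next day

03:13 (next day)


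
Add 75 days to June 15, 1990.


Start: June 15, 1990
Add 75 days
June 15 → July 1: 30 - 15 + 1 = 16 days (75 - 16 = 59 left)
July 1 → August 1: 31 - 1 + 1 = 31 days (59 - 31 = 28 left)
August 1 + 28 = August 29, 1990

August 29, 1990


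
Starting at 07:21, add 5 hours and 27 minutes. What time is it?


12:48

Start: 441 minutes from midnight
Add: 327 minutes
Total: 768 minutes
Hours: 768 ÷ 60 = 12 remainder 48


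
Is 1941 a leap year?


No

Rules: divisible by 4 AND (not by 100 OR by 400)
1941 ÷ 4 = 485 remainder 1 → not divisible by 4
Not divisible by 4 → not a leap year


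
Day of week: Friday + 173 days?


Wednesday

Start: Friday (index 4)
(4 + 173) mod 7
= 177 mod 7
= 2
Index 2 → Wednesday


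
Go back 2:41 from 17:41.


Start: 1061 minutes from midnight
Subtract: 161 minutes
Remaining: 1061 - 161 = 900
Hours: 15, Minutes: 0

15:00


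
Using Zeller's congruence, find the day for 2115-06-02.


Zeller's congruence:
q=2, m=6, k=15, j=21
h = (2 + ⌊13×7/5⌋ + 15 + ⌊15/4⌋ + ⌊21/4⌋ - 2×21) mod 7
= (2 + 18 + 15 + 3 + 5 - 42) mod 7
= 1 mod 7 = 1
h=1 → Sunday

Sunday


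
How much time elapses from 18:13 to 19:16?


1h 3m

End time in minutes: 19×60 + 16 = 1156
Start time in minutes: 18×60 + 13 = 1093
Difference = 1156 - 1093 = 63 minutes
= 1 hours 3 minutes


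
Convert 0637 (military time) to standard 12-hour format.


Hour: 6
6 < 12 → AM

6:37 AM


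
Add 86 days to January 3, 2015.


Start: January 3, 2015
Add 86 days
January 3 → February 1: 31 - 3 + 1 = 29 days (86 - 29 = 57 left)
February 1 → March 1: 28 - 1 + 1 = 28 days (57 - 28 = 29 left)
March 1 + 29 = March 30, 2015

March 30, 2015


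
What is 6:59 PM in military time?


18:59

Input: 6:59 PM
PM: 6 + 12 = 18


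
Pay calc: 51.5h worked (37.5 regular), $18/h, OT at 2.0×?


Regular: 37.5h × $18 = $675.00
Overtime: 51.5 - 37.5 = 14.0h
OT pay: 14.0h × $18 × 2.0 = $504.00
Total = $675.00 + $504.00 = $1179.00

$1179.00


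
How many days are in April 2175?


Month: April (month 4)
April has 30 days

30 days


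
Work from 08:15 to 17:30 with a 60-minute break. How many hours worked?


Total time = (17×60+30) - (8×60+15)
= 1050 - 495 = 555 min
Minus break: 555 - 60 = 495 min
= 8h 15m

8h 15m (495 minutes)


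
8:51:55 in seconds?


31915 seconds

Hours: 8 × 3600 = 28800
Minutes: 51 × 60 = 3060
Seconds: 55
Total = 28800 + 3060 + 55 = 31915


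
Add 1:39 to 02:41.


04:20

Start: 161 minutes from midnight
Add: 99 minutes
Total: 260 minutes
Hours: 260 ÷ 60 = 4 remainder 20


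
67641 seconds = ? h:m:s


18h 47m 21s

Hours: 67641 ÷ 3600 = 18 remainder 2841
Minutes: 2841 ÷ 60 = 47 remainder 21
Seconds: 21


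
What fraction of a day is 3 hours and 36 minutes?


0.1500 (15.00%)

Total minutes: 3×60 + 36 = 216
Day = 24×60 = 1440 minutes
Fraction = 216/1440 = 0.1500
As a percentage: 216/1440 × 100 = 15.00%


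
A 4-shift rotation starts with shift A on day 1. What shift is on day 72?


Shifts: A, B, C, D
Start: A (index 0)
Day 72: (0 + 72 - 1) mod 4
= 71 mod 4
= 3
Index 3 → shift D

Shift D


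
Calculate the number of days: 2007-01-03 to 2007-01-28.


25 days

From January 3, 2007 to January 28, 2007
Same month: 28 - 3 = 25 days


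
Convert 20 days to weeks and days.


Weeks: 20 ÷ 7 = 2 remainder 6

2 weeks 6 days


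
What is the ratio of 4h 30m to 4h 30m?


1:1 (1.00)

Duration 1: 270 minutes
Duration 2: 270 minutes
Ratio = 270:270
GCD = 270
Simplified = 1:1
As a decimal: 1/1 = 1.00


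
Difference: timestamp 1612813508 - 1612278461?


535047 seconds (148.6 hours / 6.19 days)

Difference = 1612813508 - 1612278461 = 535047 seconds
In hours: 535047 / 3600 ≈ 148.6
In days: 535047 / 86400 ≈ 6.19


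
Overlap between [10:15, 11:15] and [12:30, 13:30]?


Meeting A: 615-675 (in minutes from midnight)
Meeting B: 750-810
Overlap start = max(615, 750) = 750
Overlap end = min(675, 810) = 675
Overlap = max(0, 675 - 750) = 0 min

0 minutes


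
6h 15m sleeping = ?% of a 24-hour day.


Time: 375 minutes
Day: 1440 minutes
Percentage = (375/1440) × 100 ≈ 26.0%

26.0%


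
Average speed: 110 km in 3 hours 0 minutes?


36.7 km/h

Distance: 110 km
Time: 3 hours
Speed = 110 / 3 ≈ 36.7 km/h


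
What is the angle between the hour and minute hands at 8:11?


179.5°

Hour hand = 8×30 + 11×0.5 = 245.5°
Minute hand = 11×6 = 66°
Difference = |245.5 - 66| = 179.5°


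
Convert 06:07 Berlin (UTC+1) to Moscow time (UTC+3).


08:07

Time difference = UTC+3 - UTC+1 = +2 hours
New hour = (6 + 2) mod 24
= 8 mod 24 = 8
Minutes unchanged → 08:07


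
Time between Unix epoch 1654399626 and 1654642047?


242421 seconds (67.3 hours / 2.81 days)

Difference = 1654642047 - 1654399626 = 242421 seconds
In hours: 242421 / 3600 ≈ 67.3
In days: 242421 / 86400 ≈ 2.81


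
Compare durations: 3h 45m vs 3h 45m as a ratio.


1:1 (1.00)

Duration 1: 225 minutes
Duration 2: 225 minutes
Ratio = 225:225
GCD = 225
Simplified = 1:1
As a decimal: 1/1 = 1.00


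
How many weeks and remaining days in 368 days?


Weeks: 368 ÷ 7 = 52 remainder 4

52 weeks 4 days


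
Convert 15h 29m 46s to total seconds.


Hours: 15 × 3600 = 54000
Minutes: 29 × 60 = 1740
Seconds: 46
Total = 54000 + 1740 + 46 = 55786

55786 seconds


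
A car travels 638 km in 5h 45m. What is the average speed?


111.0 km/h

Distance: 638 km
Time: 5h 45m = 345 min = 345/60 = 23/4 hours
Speed = 638 ÷ (23/4) = 638 × 4 / 23 = 2552/23 ≈ 111.0 km/h


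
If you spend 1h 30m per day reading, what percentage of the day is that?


Time: 90 minutes
Day: 1440 minutes
Percentage = (90/1440) × 100 ≈ 6.3%

6.3%


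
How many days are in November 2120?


Month: November (month 11)
November has 30 days

30 days


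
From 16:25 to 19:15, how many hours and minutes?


2h 50m

End time in minutes: 19×60 + 15 = 1155
Start time in minutes: 16×60 + 25 = 985
Difference = 1155 - 985 = 170 minutes
= 2 hours 50 minutes


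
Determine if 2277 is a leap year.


No

Rules: divisible by 4 AND (not by 100 OR by 400)
2277 ÷ 4 = 569 remainder 1 → not divisible by 4
Not divisible by 4 → not a leap year


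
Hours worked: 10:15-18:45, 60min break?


7h 30m (450 minutes)

Total time = (18×60+45) - (10×60+15)
= 1125 - 615 = 510 min
Minus break: 510 - 60 = 450 min
= 7h 30m


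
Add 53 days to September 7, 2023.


Start: September 7, 2023
Add 53 days
September 7 → October 1: 30 - 7 + 1 = 24 days (53 - 24 = 29 left)
October 1 + 29 = October 30, 2023

October 30, 2023


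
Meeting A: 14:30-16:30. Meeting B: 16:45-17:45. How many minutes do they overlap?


Meeting A: 870-990 (in minutes from midnight)
Meeting B: 1005-1065
Overlap start = max(870, 1005) = 1005
Overlap end = min(990, 1065) = 990
Overlap = max(0, 990 - 1005) = 0 min

0 minutes


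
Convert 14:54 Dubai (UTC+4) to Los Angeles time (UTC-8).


02:54

Time difference = UTC-8 - UTC+4 = -12 hours
New hour = (14 -12) mod 24
= 2 mod 24 = 2
Minutes unchanged → 02:54


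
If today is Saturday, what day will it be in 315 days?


Saturday

Start: Saturday (index 5)
(5 + 315) mod 7
= 320 mod 7
= 5
Index 5 → Saturday


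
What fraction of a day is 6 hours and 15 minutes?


Total minutes: 6×60 + 15 = 375
Day = 24×60 = 1440 minutes
Fraction = 375/1440 ≈ 0.2604
As a percentage: 375/1440 × 100 ≈ 26.04%

0.2604 (26.04%)


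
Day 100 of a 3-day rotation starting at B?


Shift B

Shifts: A, B, C
Start: B (index 1)
Day 100: (1 + 100 - 1) mod 3
= 100 mod 3
= 1
Index 1 → shift B


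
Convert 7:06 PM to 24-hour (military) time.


Input: 7:06 PM
PM: 7 + 12 = 19

19:06
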